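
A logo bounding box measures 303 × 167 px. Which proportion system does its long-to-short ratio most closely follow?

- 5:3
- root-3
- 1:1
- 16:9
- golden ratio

16:9

303/167 ≈ 1.814. Nearest candidates are 16:9 (1.778, off by 0.036) and root-3 (1.732, off by 0.082).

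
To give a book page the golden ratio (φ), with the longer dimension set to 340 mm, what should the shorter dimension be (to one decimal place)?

golden ratio ≈ 1.61803.
Shorter side = 340 ÷ 1.61803 ≈ 210.132 → 210.1 mm.

210.1 mm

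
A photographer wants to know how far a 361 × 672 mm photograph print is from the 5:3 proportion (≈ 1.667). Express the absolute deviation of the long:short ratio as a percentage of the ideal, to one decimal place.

11.7%

Ratio = 672 / 361 ≈ 1.8615.
Ideal 5:3 ≈ 1.6667. |1.8615 − 1.6667| / 1.6667 ≈ 11.69% → 11.7%.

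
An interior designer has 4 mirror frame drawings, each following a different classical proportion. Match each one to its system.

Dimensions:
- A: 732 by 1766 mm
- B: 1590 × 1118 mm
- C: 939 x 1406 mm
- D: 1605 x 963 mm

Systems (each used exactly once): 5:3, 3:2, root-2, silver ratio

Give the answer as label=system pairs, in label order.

A=silver ratio, B=root-2, C=3:2, D=5:3

Ratios: A ≈ 2.413; B ≈ 1.422; C ≈ 1.497; D ≈ 1.667.
Targets: 5:3 ≈ 1.667; 3:2 ≈ 1.500; root-2 ≈ 1.414; silver ratio ≈ 2.414.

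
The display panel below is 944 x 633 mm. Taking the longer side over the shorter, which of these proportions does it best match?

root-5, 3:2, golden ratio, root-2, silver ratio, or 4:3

3:2

Ratio = 944 / 633 ≈ 1.491.
Distances: root-5 2.236 (Δ 0.745); 3:2 1.500 (Δ 0.009); golden ratio 1.618 (Δ 0.127); root-2 1.414 (Δ 0.077); silver ratio 2.414 (Δ 0.923); 4:3 1.333 (Δ 0.158).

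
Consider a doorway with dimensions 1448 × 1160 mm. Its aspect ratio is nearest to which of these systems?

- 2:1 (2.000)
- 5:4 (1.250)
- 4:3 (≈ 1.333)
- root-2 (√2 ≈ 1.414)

1448/1160 ≈ 1.248. Nearest candidates are 5:4 (1.250, off by 0.002) and 4:3 (1.333, off by 0.085).

5:4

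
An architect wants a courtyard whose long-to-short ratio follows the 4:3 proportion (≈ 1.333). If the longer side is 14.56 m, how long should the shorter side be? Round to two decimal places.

10.92 m

4:3 ≈ 1.33333.
Shorter side = 14.56 ÷ 1.33333 ≈ 10.9200 → 10.92 m.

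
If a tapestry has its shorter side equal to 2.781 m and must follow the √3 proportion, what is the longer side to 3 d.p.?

root-3 ≈ 1.73205.
Longer side = 2.781 × 1.73205 ≈ 4.81683 → 4.817 m.

4.817 m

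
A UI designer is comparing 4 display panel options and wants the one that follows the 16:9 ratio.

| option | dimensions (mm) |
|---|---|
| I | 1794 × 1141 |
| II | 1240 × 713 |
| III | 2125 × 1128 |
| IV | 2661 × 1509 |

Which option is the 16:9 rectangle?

Target 16:9 ≈ 1.778.
I: 1.572 (Δ0.206)  II: 1.739 (Δ0.039)  III: 1.884 (Δ0.106)  IV: 1.763 (Δ0.015)

IV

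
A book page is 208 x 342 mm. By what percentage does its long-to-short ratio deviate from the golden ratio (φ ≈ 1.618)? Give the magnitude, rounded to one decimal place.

1.6%

Ratio = 342 / 208 ≈ 1.6442.
Ideal golden ratio ≈ 1.6180. |1.6442 − 1.6180| / 1.6180 ≈ 1.62% → 1.6%.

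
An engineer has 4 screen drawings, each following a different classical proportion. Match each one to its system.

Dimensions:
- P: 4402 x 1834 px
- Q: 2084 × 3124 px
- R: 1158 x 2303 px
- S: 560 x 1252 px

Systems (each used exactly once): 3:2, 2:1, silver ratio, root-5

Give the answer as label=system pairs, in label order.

P=silver ratio, Q=3:2, R=2:1, S=root-5

P = 4402/1834 ≈ 2.400 → silver ratio (2.414)
Q = 3124/2084 ≈ 1.499 → 3:2 (1.500)
R = 2303/1158 ≈ 1.989 → 2:1 (2.000)
S = 1252/560 ≈ 2.236 → root-5 (2.236)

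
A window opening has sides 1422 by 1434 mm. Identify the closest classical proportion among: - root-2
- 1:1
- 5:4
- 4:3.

1434/1422 ≈ 1.008. Nearest candidates are 1:1 (1.000, off by 0.008) and 5:4 (1.250, off by 0.242).

1:1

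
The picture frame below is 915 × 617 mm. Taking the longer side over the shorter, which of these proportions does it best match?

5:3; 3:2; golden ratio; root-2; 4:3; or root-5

Ratio = 915 / 617 ≈ 1.483.
Distances: 5:3 1.667 (Δ 0.184); 3:2 1.500 (Δ 0.017); golden ratio 1.618 (Δ 0.135); root-2 1.414 (Δ 0.069); 4:3 1.333 (Δ 0.150); root-5 2.236 (Δ 0.753).

3:2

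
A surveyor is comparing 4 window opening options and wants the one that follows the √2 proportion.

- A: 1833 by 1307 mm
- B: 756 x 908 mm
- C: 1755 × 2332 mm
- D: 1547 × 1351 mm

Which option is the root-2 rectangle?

Ratios (long/short): A ≈ 1.402; B ≈ 1.201; C ≈ 1.329; D ≈ 1.145.
root-2 ≈ 1.414; option A is nearest (Δ 0.012).

A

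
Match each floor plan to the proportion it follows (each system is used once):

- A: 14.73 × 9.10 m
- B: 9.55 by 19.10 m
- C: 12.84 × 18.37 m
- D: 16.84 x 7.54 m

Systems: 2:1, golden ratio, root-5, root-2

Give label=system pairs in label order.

A=golden ratio, B=2:1, C=root-2, D=root-5

Ratios: A ≈ 1.619; B ≈ 2.000; C ≈ 1.431; D ≈ 2.233.
Targets: 2:1 ≈ 2.000; golden ratio ≈ 1.618; root-5 ≈ 2.236; root-2 ≈ 1.414.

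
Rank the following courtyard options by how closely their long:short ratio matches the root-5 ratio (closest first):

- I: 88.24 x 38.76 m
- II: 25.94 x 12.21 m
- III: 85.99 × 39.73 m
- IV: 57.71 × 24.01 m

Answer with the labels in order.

I, III, II, IV

Ratios: I = 88.24 / 38.76 ≈ 2.277; II = 25.94 / 12.21 ≈ 2.124; III = 85.99 / 39.73 ≈ 2.164; IV = 57.71 / 24.01 ≈ 2.404.
|Δ from 2.236|: I 0.041; II 0.112; III 0.072; IV 0.168.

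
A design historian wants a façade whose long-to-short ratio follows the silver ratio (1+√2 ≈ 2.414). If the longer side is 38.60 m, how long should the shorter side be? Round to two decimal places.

silver ratio ≈ 2.41421.
Shorter side = 38.60 ÷ 2.41421 ≈ 15.9887 → 15.99 m.

15.99 m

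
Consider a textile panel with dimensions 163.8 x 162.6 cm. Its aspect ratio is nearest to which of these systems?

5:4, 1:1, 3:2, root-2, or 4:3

1:1

Ratio = 163.8 / 162.6 ≈ 1.007.
Distances: 5:4 1.250 (Δ 0.243); 1:1 1.000 (Δ 0.007); 3:2 1.500 (Δ 0.493); root-2 1.414 (Δ 0.407); 4:3 1.333 (Δ 0.326).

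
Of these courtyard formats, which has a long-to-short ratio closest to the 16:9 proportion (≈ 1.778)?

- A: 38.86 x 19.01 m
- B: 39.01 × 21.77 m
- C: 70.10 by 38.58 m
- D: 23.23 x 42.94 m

B

Target 16:9 ≈ 1.778.
A: 2.044 (Δ0.266)  B: 1.792 (Δ0.014)  C: 1.817 (Δ0.039)  D: 1.848 (Δ0.070)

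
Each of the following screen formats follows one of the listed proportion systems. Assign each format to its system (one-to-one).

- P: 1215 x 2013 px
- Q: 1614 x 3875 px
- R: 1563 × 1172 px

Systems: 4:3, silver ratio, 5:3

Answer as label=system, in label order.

Ratios: P ≈ 1.657; Q ≈ 2.401; R ≈ 1.334.
Targets: 4:3 ≈ 1.333; silver ratio ≈ 2.414; 5:3 ≈ 1.667.

P=5:3, Q=silver ratio, R=4:3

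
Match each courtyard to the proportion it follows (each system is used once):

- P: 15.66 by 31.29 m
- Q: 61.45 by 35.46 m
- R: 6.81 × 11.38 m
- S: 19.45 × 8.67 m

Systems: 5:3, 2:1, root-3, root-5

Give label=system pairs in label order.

P=2:1, Q=root-3, R=5:3, S=root-5

Ratios: P ≈ 1.998; Q ≈ 1.733; R ≈ 1.671; S ≈ 2.243.
Targets: 5:3 ≈ 1.667; 2:1 ≈ 2.000; root-3 ≈ 1.732; root-5 ≈ 2.236.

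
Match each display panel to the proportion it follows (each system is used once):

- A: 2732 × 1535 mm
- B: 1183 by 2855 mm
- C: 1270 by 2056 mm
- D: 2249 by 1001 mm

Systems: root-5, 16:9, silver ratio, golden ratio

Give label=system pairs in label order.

A = 2732/1535 ≈ 1.780 → 16:9 (1.778)
B = 2855/1183 ≈ 2.413 → silver ratio (2.414)
C = 2056/1270 ≈ 1.619 → golden ratio (1.618)
D = 2249/1001 ≈ 2.247 → root-5 (2.236)

A=16:9, B=silver ratio, C=golden ratio, D=root-5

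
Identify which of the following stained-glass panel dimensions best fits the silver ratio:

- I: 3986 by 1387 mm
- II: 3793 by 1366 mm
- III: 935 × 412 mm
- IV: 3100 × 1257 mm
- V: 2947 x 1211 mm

Ratios (long/short): I ≈ 2.874; II ≈ 2.777; III ≈ 2.269; IV ≈ 2.466; V ≈ 2.434.
silver ratio ≈ 2.414; option V is nearest (Δ 0.020).

V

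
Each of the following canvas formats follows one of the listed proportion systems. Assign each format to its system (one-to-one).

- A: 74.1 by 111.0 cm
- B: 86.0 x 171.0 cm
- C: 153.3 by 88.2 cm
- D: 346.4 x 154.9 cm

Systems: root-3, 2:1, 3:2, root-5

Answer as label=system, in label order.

A=3:2, B=2:1, C=root-3, D=root-5

Ratios: A ≈ 1.498; B ≈ 1.988; C ≈ 1.738; D ≈ 2.236.
Targets: root-3 ≈ 1.732; 2:1 ≈ 2.000; 3:2 ≈ 1.500; root-5 ≈ 2.236.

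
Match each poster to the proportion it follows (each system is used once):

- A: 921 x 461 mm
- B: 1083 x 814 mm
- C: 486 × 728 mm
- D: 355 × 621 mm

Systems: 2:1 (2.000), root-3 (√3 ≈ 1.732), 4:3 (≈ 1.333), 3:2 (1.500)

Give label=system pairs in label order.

A = 921/461 ≈ 1.998 → 2:1 (2.000)
B = 1083/814 ≈ 1.330 → 4:3 (1.333)
C = 728/486 ≈ 1.498 → 3:2 (1.500)
D = 621/355 ≈ 1.749 → root-3 (1.732)

A=2:1, B=4:3, C=3:2, D=root-3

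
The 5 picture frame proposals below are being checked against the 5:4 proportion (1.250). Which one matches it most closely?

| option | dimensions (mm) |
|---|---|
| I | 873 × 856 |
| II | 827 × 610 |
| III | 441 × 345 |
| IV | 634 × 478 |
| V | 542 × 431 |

Ratios (long/short): I ≈ 1.020; II ≈ 1.356; III ≈ 1.278; IV ≈ 1.326; V ≈ 1.258.
5:4 ≈ 1.250; option V is nearest (Δ 0.008).

V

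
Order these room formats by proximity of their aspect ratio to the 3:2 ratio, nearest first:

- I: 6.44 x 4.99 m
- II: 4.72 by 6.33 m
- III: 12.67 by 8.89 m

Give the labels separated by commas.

III, II, I

Ratios: I = 6.44 / 4.99 ≈ 1.291; II = 6.33 / 4.72 ≈ 1.341; III = 12.67 / 8.89 ≈ 1.425.
|Δ from 1.500|: I 0.209; II 0.159; III 0.075.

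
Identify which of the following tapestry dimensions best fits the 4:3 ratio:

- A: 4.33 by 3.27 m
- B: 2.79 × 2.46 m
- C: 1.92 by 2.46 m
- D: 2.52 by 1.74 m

A

Target 4:3 ≈ 1.333.
A: 1.324 (Δ0.009)  B: 1.134 (Δ0.199)  C: 1.281 (Δ0.052)  D: 1.448 (Δ0.115)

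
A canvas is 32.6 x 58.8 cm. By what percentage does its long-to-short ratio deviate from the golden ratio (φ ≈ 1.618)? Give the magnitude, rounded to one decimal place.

11.5%

Ratio = 58.8 / 32.6 ≈ 1.8037.
Ideal golden ratio ≈ 1.6180. |1.8037 − 1.6180| / 1.6180 ≈ 11.48% → 11.5%.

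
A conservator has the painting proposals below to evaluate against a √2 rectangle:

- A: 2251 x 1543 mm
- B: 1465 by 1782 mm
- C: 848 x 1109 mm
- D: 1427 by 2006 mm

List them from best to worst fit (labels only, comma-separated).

A: 2251/1543 ≈ 1.459 → |1.459 − 1.414| = 0.045
B: 1782/1465 ≈ 1.216 → |1.216 − 1.414| = 0.198
C: 1109/848 ≈ 1.308 → |1.308 − 1.414| = 0.106
D: 2006/1427 ≈ 1.406 → |1.406 − 1.414| = 0.008

D, A, C, B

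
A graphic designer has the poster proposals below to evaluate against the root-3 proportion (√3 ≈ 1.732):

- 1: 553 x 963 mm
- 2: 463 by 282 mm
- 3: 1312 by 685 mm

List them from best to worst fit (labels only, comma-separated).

Ratios: 1 = 963 / 553 ≈ 1.741; 2 = 463 / 282 ≈ 1.642; 3 = 1312 / 685 ≈ 1.915.
|Δ from 1.732|: 1 0.009; 2 0.090; 3 0.183.

1, 2, 3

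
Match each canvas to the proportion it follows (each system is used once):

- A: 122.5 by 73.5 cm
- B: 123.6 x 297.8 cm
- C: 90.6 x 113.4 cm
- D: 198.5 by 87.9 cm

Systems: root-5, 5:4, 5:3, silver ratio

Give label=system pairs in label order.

A=5:3, B=silver ratio, C=5:4, D=root-5

Ratios: A ≈ 1.667; B ≈ 2.409; C ≈ 1.252; D ≈ 2.258.
Targets: root-5 ≈ 2.236; 5:4 ≈ 1.250; 5:3 ≈ 1.667; silver ratio ≈ 2.414.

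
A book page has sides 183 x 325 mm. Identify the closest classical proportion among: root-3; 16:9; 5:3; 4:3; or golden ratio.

16:9

325/183 ≈ 1.776. Nearest candidates are 16:9 (1.778, off by 0.002) and root-3 (1.732, off by 0.044).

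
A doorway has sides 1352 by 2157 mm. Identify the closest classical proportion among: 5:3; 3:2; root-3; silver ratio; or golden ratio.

golden ratio

Ratio = 2157 / 1352 ≈ 1.595.
Distances: 5:3 1.667 (Δ 0.072); 3:2 1.500 (Δ 0.095); root-3 1.732 (Δ 0.137); silver ratio 2.414 (Δ 0.819); golden ratio 1.618 (Δ 0.023).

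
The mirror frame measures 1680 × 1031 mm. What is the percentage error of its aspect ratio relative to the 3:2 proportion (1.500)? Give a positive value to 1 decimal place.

Ratio = 1680 / 1031 ≈ 1.6295.
Ideal 3:2 = 1.5000. |1.6295 − 1.5000| / 1.5000 ≈ 8.63% → 8.6%.

8.6%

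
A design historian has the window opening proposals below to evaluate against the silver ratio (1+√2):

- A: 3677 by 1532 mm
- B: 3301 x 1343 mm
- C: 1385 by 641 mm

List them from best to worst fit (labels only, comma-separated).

A, B, C

Ratios: A = 3677 / 1532 ≈ 2.400; B = 3301 / 1343 ≈ 2.458; C = 1385 / 641 ≈ 2.161.
|Δ from 2.414|: A 0.014; B 0.044; C 0.253.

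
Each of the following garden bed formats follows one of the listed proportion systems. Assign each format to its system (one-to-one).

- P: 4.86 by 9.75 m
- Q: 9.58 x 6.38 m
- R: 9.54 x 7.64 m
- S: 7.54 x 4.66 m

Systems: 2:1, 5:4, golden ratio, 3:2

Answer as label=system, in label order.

P = 9.75/4.86 ≈ 2.006 → 2:1 (2.000)
Q = 9.58/6.38 ≈ 1.502 → 3:2 (1.500)
R = 9.54/7.64 ≈ 1.249 → 5:4 (1.250)
S = 7.54/4.66 ≈ 1.618 → golden ratio (1.618)

P=2:1, Q=3:2, R=5:4, S=golden ratio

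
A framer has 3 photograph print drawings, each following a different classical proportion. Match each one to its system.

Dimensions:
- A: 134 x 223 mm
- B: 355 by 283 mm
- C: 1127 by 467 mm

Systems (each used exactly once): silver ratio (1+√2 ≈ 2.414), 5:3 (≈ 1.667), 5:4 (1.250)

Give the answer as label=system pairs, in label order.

A=5:3, B=5:4, C=silver ratio

A = 223/134 ≈ 1.664 → 5:3 (1.667)
B = 355/283 ≈ 1.254 → 5:4 (1.250)
C = 1127/467 ≈ 2.413 → silver ratio (2.414)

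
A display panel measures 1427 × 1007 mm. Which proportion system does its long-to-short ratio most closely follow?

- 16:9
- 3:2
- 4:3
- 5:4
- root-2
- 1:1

root-2

1427/1007 ≈ 1.417. Nearest candidates are root-2 (1.414, off by 0.003) and 3:2 (1.500, off by 0.083).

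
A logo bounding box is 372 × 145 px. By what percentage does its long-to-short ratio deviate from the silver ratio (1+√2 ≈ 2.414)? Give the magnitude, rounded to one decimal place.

Ratio = 372 / 145 ≈ 2.5655.
Ideal silver ratio ≈ 2.4142. |2.5655 − 2.4142| / 2.4142 ≈ 6.27% → 6.3%.

6.3%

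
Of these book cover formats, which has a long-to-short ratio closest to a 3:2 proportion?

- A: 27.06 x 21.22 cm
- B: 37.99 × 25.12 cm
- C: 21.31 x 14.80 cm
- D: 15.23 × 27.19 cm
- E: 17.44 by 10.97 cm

B

Ratios (long/short): A ≈ 1.275; B ≈ 1.512; C ≈ 1.440; D ≈ 1.785; E ≈ 1.590.
3:2 ≈ 1.500; option B is nearest (Δ 0.012).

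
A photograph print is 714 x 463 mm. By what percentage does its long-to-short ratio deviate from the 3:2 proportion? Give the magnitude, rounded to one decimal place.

Ratio = 714 / 463 ≈ 1.5421.
Ideal 3:2 = 1.5000. |1.5421 − 1.5000| / 1.5000 ≈ 2.81% → 2.8%.

2.8%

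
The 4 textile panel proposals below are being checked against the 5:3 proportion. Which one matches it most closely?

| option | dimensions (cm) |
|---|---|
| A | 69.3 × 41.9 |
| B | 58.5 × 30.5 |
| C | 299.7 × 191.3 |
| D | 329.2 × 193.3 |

A

Ratios (long/short): A ≈ 1.654; B ≈ 1.918; C ≈ 1.567; D ≈ 1.703.
5:3 ≈ 1.667; option A is nearest (Δ 0.013).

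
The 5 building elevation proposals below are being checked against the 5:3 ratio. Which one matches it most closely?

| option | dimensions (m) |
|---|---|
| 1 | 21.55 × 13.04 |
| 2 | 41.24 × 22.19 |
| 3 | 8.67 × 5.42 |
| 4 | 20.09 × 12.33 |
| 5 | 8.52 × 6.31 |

1

Ratios (long/short): 1 ≈ 1.653; 2 ≈ 1.858; 3 ≈ 1.600; 4 ≈ 1.629; 5 ≈ 1.350.
5:3 ≈ 1.667; option 1 is nearest (Δ 0.014).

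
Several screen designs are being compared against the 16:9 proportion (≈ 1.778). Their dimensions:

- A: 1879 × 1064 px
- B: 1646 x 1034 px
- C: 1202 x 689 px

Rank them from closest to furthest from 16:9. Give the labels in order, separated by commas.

A: 1879/1064 ≈ 1.766 → |1.766 − 1.778| = 0.012
B: 1646/1034 ≈ 1.592 → |1.592 − 1.778| = 0.186
C: 1202/689 ≈ 1.745 → |1.745 − 1.778| = 0.033

A, C, B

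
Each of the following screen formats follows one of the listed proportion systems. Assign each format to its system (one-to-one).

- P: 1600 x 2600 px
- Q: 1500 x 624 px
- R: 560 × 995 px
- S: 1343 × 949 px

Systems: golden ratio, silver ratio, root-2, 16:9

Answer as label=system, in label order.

Ratios: P ≈ 1.625; Q ≈ 2.404; R ≈ 1.777; S ≈ 1.415.
Targets: golden ratio ≈ 1.618; silver ratio ≈ 2.414; root-2 ≈ 1.414; 16:9 ≈ 1.778.

P=golden ratio, Q=silver ratio, R=16:9, S=root-2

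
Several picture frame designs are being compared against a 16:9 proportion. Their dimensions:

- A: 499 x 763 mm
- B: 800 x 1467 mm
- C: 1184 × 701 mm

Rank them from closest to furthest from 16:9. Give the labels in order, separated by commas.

A: 763/499 ≈ 1.529 → |1.529 − 1.778| = 0.249
B: 1467/800 ≈ 1.834 → |1.834 − 1.778| = 0.056
C: 1184/701 ≈ 1.689 → |1.689 − 1.778| = 0.089

B, C, A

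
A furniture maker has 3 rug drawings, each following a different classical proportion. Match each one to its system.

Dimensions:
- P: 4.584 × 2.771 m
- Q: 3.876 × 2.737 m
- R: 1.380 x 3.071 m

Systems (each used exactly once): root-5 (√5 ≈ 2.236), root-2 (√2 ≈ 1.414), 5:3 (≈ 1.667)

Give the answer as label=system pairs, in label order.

P = 4.584/2.771 ≈ 1.654 → 5:3 (1.667)
Q = 3.876/2.737 ≈ 1.416 → root-2 (1.414)
R = 3.071/1.380 ≈ 2.225 → root-5 (2.236)

P=5:3, Q=root-2, R=root-5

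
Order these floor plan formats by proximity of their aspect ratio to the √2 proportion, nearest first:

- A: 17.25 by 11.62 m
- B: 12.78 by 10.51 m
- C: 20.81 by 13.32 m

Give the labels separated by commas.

Ratios: A = 17.25 / 11.62 ≈ 1.485; B = 12.78 / 10.51 ≈ 1.216; C = 20.81 / 13.32 ≈ 1.562.
|Δ from 1.414|: A 0.071; B 0.198; C 0.148.

A, C, B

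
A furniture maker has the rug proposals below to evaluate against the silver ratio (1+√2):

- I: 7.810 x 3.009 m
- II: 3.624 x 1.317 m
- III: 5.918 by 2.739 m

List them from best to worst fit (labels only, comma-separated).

I: 7.810/3.009 ≈ 2.596 → |2.596 − 2.414| = 0.182
II: 3.624/1.317 ≈ 2.752 → |2.752 − 2.414| = 0.338
III: 5.918/2.739 ≈ 2.161 → |2.161 − 2.414| = 0.253

I, III, II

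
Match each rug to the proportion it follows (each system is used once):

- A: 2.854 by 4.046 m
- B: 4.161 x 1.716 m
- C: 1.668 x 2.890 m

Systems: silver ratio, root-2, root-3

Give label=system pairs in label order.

Ratios: A ≈ 1.418; B ≈ 2.425; C ≈ 1.733.
Targets: silver ratio ≈ 2.414; root-2 ≈ 1.414; root-3 ≈ 1.732.

A=root-2, B=silver ratio, C=root-3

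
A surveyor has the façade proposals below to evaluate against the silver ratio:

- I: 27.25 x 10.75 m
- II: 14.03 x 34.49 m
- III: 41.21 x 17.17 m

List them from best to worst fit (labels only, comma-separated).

III, II, I

I: 27.25/10.75 ≈ 2.535 → |2.535 − 2.414| = 0.121
II: 34.49/14.03 ≈ 2.458 → |2.458 − 2.414| = 0.044
III: 41.21/17.17 ≈ 2.400 → |2.400 − 2.414| = 0.014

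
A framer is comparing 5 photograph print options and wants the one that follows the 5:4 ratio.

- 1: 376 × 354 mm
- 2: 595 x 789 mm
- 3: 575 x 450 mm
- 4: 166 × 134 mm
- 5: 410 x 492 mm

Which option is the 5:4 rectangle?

4

Ratios (long/short): 1 ≈ 1.062; 2 ≈ 1.326; 3 ≈ 1.278; 4 ≈ 1.239; 5 ≈ 1.200.
5:4 ≈ 1.250; option 4 is nearest (Δ 0.011).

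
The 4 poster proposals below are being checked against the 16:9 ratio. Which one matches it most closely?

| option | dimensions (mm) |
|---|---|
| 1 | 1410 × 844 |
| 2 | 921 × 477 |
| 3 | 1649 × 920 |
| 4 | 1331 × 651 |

3

Ratios (long/short): 1 ≈ 1.671; 2 ≈ 1.931; 3 ≈ 1.792; 4 ≈ 2.045.
16:9 ≈ 1.778; option 3 is nearest (Δ 0.014).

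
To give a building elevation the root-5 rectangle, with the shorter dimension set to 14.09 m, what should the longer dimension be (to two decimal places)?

31.51 m

root-5 ≈ 2.23607.
Longer side = 14.09 × 2.23607 ≈ 31.5062 → 31.51 m.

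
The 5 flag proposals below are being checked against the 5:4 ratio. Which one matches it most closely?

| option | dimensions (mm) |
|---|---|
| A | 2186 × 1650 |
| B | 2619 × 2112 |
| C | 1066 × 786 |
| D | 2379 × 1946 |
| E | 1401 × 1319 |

B

Ratios (long/short): A ≈ 1.325; B ≈ 1.240; C ≈ 1.356; D ≈ 1.223; E ≈ 1.062.
5:4 ≈ 1.250; option B is nearest (Δ 0.010).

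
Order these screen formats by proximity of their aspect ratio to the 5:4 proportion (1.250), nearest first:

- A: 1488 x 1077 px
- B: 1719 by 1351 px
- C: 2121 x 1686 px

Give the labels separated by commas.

C, B, A

Ratios: A = 1488 / 1077 ≈ 1.382; B = 1719 / 1351 ≈ 1.272; C = 2121 / 1686 ≈ 1.258.
|Δ from 1.250|: A 0.132; B 0.022; C 0.008.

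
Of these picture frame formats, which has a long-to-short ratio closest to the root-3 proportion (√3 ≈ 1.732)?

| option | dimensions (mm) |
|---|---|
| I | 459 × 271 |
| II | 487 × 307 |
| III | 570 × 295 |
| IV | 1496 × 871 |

IV

Ratios (long/short): I ≈ 1.694; II ≈ 1.586; III ≈ 1.932; IV ≈ 1.718.
root-3 ≈ 1.732; option IV is nearest (Δ 0.014).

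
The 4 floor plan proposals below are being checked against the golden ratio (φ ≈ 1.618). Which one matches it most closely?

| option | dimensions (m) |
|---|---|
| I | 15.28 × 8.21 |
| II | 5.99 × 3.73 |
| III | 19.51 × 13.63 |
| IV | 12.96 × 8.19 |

Target golden ratio ≈ 1.618.
I: 1.861 (Δ0.243)  II: 1.606 (Δ0.012)  III: 1.431 (Δ0.187)  IV: 1.582 (Δ0.036)

II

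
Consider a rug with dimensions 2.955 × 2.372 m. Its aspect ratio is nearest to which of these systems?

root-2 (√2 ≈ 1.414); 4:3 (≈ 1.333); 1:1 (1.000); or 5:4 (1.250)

Ratio = 2.955 / 2.372 ≈ 1.246.
Distances: root-2 1.414 (Δ 0.168); 4:3 1.333 (Δ 0.087); 1:1 1.000 (Δ 0.246); 5:4 1.250 (Δ 0.004).

5:4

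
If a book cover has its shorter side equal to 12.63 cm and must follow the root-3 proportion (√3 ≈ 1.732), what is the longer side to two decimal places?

root-3 ≈ 1.73205.
Longer side = 12.63 × 1.73205 ≈ 21.8758 → 21.88 cm.

21.88 cm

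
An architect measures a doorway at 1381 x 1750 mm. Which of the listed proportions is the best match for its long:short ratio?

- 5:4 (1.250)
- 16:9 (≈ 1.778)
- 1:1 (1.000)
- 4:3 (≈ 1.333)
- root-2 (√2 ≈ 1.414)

5:4

Ratio = 1750 / 1381 ≈ 1.267.
Distances: 5:4 1.250 (Δ 0.017); 16:9 1.778 (Δ 0.511); 1:1 1.000 (Δ 0.267); 4:3 1.333 (Δ 0.066); root-2 1.414 (Δ 0.147).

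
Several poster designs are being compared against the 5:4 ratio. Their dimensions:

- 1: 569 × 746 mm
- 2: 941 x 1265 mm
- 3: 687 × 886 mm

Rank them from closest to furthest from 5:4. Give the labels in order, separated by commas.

3, 1, 2

1: 746/569 ≈ 1.311 → |1.311 − 1.250| = 0.061
2: 1265/941 ≈ 1.344 → |1.344 − 1.250| = 0.094
3: 886/687 ≈ 1.290 → |1.290 − 1.250| = 0.040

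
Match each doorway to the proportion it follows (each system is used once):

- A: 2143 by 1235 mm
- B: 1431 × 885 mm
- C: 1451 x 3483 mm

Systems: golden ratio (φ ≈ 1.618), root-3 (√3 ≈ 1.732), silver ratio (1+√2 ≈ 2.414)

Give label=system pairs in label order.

Ratios: A ≈ 1.735; B ≈ 1.617; C ≈ 2.400.
Targets: golden ratio ≈ 1.618; root-3 ≈ 1.732; silver ratio ≈ 2.414.

A=root-3, B=golden ratio, C=silver ratio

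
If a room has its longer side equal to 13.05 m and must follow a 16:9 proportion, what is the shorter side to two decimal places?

7.34 m

16:9 ≈ 1.77778.
Shorter side = 13.05 ÷ 1.77778 ≈ 7.3406 → 7.34 m.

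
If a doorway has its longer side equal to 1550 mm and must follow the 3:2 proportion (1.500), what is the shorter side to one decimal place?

1033.3 mm

3:2 = 1.50000.
Shorter side = 1550 ÷ 1.50000 ≈ 1033.333 → 1033.3 mm.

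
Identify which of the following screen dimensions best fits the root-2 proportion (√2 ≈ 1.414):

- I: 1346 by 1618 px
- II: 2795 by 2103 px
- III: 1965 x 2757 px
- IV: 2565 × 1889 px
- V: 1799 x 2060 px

Target root-2 ≈ 1.414.
I: 1.202 (Δ0.212)  II: 1.329 (Δ0.085)  III: 1.403 (Δ0.011)  IV: 1.358 (Δ0.056)  V: 1.145 (Δ0.269)

III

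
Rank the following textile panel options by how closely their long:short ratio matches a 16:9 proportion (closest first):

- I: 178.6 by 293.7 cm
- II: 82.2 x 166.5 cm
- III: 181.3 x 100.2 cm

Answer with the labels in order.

III, I, II

Ratios: I = 293.7 / 178.6 ≈ 1.644; II = 166.5 / 82.2 ≈ 2.026; III = 181.3 / 100.2 ≈ 1.809.
|Δ from 1.778|: I 0.134; II 0.248; III 0.031.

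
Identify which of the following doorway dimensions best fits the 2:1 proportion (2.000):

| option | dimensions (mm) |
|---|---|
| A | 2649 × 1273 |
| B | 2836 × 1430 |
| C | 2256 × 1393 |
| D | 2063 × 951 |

B

Target 2:1 ≈ 2.000.
A: 2.081 (Δ0.081)  B: 1.983 (Δ0.017)  C: 1.620 (Δ0.380)  D: 2.169 (Δ0.169)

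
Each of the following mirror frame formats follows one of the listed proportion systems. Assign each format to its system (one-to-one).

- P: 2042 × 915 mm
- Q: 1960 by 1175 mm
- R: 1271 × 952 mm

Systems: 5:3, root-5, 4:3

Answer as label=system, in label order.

P = 2042/915 ≈ 2.232 → root-5 (2.236)
Q = 1960/1175 ≈ 1.668 → 5:3 (1.667)
R = 1271/952 ≈ 1.335 → 4:3 (1.333)

P=root-5, Q=5:3, R=4:3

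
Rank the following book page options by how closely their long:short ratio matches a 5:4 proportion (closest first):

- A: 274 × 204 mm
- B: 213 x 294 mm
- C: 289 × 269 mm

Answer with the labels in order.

A, B, C

Ratios: A = 274 / 204 ≈ 1.343; B = 294 / 213 ≈ 1.380; C = 289 / 269 ≈ 1.074.
|Δ from 1.250|: A 0.093; B 0.130; C 0.176.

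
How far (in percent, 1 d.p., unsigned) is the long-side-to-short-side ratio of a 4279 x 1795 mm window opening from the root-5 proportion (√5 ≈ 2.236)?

6.6%

Ratio = 4279 / 1795 ≈ 2.3838.
Ideal root-5 ≈ 2.2361. |2.3838 − 2.2361| / 2.2361 ≈ 6.61% → 6.6%.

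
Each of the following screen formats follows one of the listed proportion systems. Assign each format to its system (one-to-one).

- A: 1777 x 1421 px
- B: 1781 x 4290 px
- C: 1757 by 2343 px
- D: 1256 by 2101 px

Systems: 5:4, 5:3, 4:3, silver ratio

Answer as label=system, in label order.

A = 1777/1421 ≈ 1.251 → 5:4 (1.250)
B = 4290/1781 ≈ 2.409 → silver ratio (2.414)
C = 2343/1757 ≈ 1.334 → 4:3 (1.333)
D = 2101/1256 ≈ 1.673 → 5:3 (1.667)

A=5:4, B=silver ratio, C=4:3, D=5:3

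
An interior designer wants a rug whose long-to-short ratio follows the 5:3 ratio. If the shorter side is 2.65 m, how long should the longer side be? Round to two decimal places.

4.42 m

5:3 ≈ 1.66667.
Longer side = 2.65 × 1.66667 ≈ 4.4167 → 4.42 m.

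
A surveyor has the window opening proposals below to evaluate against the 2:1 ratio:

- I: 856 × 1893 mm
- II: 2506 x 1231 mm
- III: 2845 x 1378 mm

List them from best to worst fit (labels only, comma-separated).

I: 1893/856 ≈ 2.211 → |2.211 − 2.000| = 0.211
II: 2506/1231 ≈ 2.036 → |2.036 − 2.000| = 0.036
III: 2845/1378 ≈ 2.065 → |2.065 − 2.000| = 0.065

II, III, I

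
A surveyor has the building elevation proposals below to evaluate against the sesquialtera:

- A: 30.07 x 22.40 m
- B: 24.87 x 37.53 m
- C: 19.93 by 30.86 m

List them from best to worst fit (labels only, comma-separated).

A: 30.07/22.40 ≈ 1.342 → |1.342 − 1.500| = 0.158
B: 37.53/24.87 ≈ 1.509 → |1.509 − 1.500| = 0.009
C: 30.86/19.93 ≈ 1.548 → |1.548 − 1.500| = 0.048

B, C, A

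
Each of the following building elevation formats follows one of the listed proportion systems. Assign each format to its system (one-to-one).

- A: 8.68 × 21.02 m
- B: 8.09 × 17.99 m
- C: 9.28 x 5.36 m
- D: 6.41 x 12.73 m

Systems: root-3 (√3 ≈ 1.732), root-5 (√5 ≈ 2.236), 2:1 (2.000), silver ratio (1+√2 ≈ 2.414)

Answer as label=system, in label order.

A = 21.02/8.68 ≈ 2.422 → silver ratio (2.414)
B = 17.99/8.09 ≈ 2.224 → root-5 (2.236)
C = 9.28/5.36 ≈ 1.731 → root-3 (1.732)
D = 12.73/6.41 ≈ 1.986 → 2:1 (2.000)

A=silver ratio, B=root-5, C=root-3, D=2:1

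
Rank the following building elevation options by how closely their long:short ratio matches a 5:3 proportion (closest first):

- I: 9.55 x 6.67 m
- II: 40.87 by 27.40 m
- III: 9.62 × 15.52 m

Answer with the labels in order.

III, II, I

Ratios: I = 9.55 / 6.67 ≈ 1.432; II = 40.87 / 27.40 ≈ 1.492; III = 15.52 / 9.62 ≈ 1.613.
|Δ from 1.667|: I 0.235; II 0.175; III 0.054.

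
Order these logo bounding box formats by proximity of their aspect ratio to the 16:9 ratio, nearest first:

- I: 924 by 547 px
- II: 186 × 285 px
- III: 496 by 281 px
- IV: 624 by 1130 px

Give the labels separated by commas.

Ratios: I = 924 / 547 ≈ 1.689; II = 285 / 186 ≈ 1.532; III = 496 / 281 ≈ 1.765; IV = 1130 / 624 ≈ 1.811.
|Δ from 1.778|: I 0.089; II 0.246; III 0.013; IV 0.033.

III, IV, I, II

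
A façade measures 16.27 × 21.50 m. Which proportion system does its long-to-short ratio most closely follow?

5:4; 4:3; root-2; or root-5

4:3

Ratio = 21.50 / 16.27 ≈ 1.321.
Distances: 5:4 1.250 (Δ 0.071); 4:3 1.333 (Δ 0.012); root-2 1.414 (Δ 0.093); root-5 2.236 (Δ 0.915).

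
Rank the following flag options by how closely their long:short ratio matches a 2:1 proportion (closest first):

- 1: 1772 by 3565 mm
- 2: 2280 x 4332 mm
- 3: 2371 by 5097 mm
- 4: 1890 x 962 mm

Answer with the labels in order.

1, 4, 2, 3

Ratios: 1 = 3565 / 1772 ≈ 2.012; 2 = 4332 / 2280 ≈ 1.900; 3 = 5097 / 2371 ≈ 2.150; 4 = 1890 / 962 ≈ 1.965.
|Δ from 2.000|: 1 0.012; 2 0.100; 3 0.150; 4 0.035.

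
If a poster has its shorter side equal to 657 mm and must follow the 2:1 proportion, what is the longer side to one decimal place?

1314.0 mm

2:1 = 2.00000.
Longer side = 657 × 2.00000 ≈ 1314.000 → 1314.0 mm.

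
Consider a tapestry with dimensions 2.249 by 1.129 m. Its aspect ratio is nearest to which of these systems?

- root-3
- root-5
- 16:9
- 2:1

Ratio = 2.249 / 1.129 ≈ 1.992.
Distances: root-3 1.732 (Δ 0.260); root-5 2.236 (Δ 0.244); 16:9 1.778 (Δ 0.214); 2:1 2.000 (Δ 0.008).

2:1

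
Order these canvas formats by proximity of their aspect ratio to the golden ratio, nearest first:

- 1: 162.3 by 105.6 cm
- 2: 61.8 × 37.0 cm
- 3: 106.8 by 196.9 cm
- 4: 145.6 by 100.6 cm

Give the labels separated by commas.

1: 162.3/105.6 ≈ 1.537 → |1.537 − 1.618| = 0.081
2: 61.8/37.0 ≈ 1.670 → |1.670 − 1.618| = 0.052
3: 196.9/106.8 ≈ 1.844 → |1.844 − 1.618| = 0.226
4: 145.6/100.6 ≈ 1.447 → |1.447 − 1.618| = 0.171

2, 1, 4, 3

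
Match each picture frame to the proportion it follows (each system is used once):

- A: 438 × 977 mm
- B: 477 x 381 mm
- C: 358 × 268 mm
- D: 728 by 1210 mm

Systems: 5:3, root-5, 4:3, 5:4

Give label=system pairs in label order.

A=root-5, B=5:4, C=4:3, D=5:3

Ratios: A ≈ 2.231; B ≈ 1.252; C ≈ 1.336; D ≈ 1.662.
Targets: 5:3 ≈ 1.667; root-5 ≈ 2.236; 4:3 ≈ 1.333; 5:4 ≈ 1.250.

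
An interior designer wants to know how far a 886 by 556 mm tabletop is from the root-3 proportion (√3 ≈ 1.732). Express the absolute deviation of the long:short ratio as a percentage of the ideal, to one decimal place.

Ratio = 886 / 556 ≈ 1.5935.
Ideal root-3 ≈ 1.7321. |1.5935 − 1.7321| / 1.7321 ≈ 8.00% → 8.0%.

8.0%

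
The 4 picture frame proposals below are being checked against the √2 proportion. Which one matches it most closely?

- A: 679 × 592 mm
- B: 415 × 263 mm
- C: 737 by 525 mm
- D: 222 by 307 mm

C

Target root-2 ≈ 1.414.
A: 1.147 (Δ0.267)  B: 1.578 (Δ0.164)  C: 1.404 (Δ0.010)  D: 1.383 (Δ0.031)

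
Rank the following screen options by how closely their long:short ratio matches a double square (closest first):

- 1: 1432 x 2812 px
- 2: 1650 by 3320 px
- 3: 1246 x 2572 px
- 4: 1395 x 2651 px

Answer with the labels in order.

1: 2812/1432 ≈ 1.964 → |1.964 − 2.000| = 0.036
2: 3320/1650 ≈ 2.012 → |2.012 − 2.000| = 0.012
3: 2572/1246 ≈ 2.064 → |2.064 − 2.000| = 0.064
4: 2651/1395 ≈ 1.900 → |1.900 − 2.000| = 0.100

2, 1, 3, 4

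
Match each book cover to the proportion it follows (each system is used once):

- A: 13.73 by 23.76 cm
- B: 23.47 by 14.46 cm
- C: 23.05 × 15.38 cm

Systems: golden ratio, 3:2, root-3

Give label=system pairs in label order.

A=root-3, B=golden ratio, C=3:2

Ratios: A ≈ 1.731; B ≈ 1.623; C ≈ 1.499.
Targets: golden ratio ≈ 1.618; 3:2 ≈ 1.500; root-3 ≈ 1.732.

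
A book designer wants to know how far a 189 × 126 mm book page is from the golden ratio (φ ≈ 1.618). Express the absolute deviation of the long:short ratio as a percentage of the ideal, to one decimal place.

Ratio = 189 / 126 ≈ 1.5000.
Ideal golden ratio ≈ 1.6180. |1.5000 − 1.6180| / 1.6180 ≈ 7.29% → 7.3%.

7.3%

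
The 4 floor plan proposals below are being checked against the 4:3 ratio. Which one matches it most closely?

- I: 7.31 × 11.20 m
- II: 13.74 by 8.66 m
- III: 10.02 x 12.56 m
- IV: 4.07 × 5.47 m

Ratios (long/short): I ≈ 1.532; II ≈ 1.587; III ≈ 1.253; IV ≈ 1.344.
4:3 ≈ 1.333; option IV is nearest (Δ 0.011).

IV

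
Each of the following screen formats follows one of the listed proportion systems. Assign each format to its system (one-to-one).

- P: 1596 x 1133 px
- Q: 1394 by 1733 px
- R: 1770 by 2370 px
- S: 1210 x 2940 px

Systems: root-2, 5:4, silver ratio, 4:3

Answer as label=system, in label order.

P=root-2, Q=5:4, R=4:3, S=silver ratio

Ratios: P ≈ 1.409; Q ≈ 1.243; R ≈ 1.339; S ≈ 2.430.
Targets: root-2 ≈ 1.414; 5:4 ≈ 1.250; silver ratio ≈ 2.414; 4:3 ≈ 1.333.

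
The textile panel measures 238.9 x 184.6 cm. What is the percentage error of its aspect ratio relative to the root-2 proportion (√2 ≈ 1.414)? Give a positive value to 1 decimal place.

8.5%

Ratio = 238.9 / 184.6 ≈ 1.2941.
Ideal root-2 ≈ 1.4142. |1.2941 − 1.4142| / 1.4142 ≈ 8.49% → 8.5%.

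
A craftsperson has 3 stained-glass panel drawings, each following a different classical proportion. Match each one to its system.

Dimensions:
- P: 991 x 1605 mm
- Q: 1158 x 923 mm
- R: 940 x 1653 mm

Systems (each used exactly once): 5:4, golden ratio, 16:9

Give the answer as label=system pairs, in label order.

P = 1605/991 ≈ 1.620 → golden ratio (1.618)
Q = 1158/923 ≈ 1.255 → 5:4 (1.250)
R = 1653/940 ≈ 1.759 → 16:9 (1.778)

P=golden ratio, Q=5:4, R=16:9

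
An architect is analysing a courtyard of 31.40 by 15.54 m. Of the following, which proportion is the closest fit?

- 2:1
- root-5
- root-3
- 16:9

Ratio = 31.40 / 15.54 ≈ 2.021.
Distances: 2:1 2.000 (Δ 0.021); root-5 2.236 (Δ 0.215); root-3 1.732 (Δ 0.289); 16:9 1.778 (Δ 0.243).

2:1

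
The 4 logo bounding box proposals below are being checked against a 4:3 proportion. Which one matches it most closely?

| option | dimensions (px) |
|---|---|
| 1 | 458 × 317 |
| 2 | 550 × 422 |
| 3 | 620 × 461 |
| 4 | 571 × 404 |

Ratios (long/short): 1 ≈ 1.445; 2 ≈ 1.303; 3 ≈ 1.345; 4 ≈ 1.413.
4:3 ≈ 1.333; option 3 is nearest (Δ 0.012).

3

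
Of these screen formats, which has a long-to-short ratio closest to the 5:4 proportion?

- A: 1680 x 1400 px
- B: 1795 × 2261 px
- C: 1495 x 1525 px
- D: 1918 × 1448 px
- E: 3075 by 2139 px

Target 5:4 ≈ 1.250.
A: 1.200 (Δ0.050)  B: 1.260 (Δ0.010)  C: 1.020 (Δ0.230)  D: 1.325 (Δ0.075)  E: 1.438 (Δ0.188)

B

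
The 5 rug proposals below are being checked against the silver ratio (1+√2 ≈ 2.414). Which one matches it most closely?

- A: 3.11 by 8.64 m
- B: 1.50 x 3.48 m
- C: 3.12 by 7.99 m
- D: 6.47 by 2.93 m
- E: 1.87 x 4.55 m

Ratios (long/short): A ≈ 2.778; B ≈ 2.320; C ≈ 2.561; D ≈ 2.208; E ≈ 2.433.
silver ratio ≈ 2.414; option E is nearest (Δ 0.019).

E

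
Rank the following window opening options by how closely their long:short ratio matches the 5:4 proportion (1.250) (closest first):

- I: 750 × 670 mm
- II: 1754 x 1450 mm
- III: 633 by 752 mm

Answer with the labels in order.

II, III, I

Ratios: I = 750 / 670 ≈ 1.119; II = 1754 / 1450 ≈ 1.210; III = 752 / 633 ≈ 1.188.
|Δ from 1.250|: I 0.131; II 0.040; III 0.062.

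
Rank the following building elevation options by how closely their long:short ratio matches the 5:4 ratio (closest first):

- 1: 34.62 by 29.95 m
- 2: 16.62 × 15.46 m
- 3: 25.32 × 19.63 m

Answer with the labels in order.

3, 1, 2

1: 34.62/29.95 ≈ 1.156 → |1.156 − 1.250| = 0.094
2: 16.62/15.46 ≈ 1.075 → |1.075 − 1.250| = 0.175
3: 25.32/19.63 ≈ 1.290 → |1.290 − 1.250| = 0.040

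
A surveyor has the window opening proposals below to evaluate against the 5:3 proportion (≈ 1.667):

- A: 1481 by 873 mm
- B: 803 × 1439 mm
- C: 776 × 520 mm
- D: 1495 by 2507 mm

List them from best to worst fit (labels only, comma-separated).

A: 1481/873 ≈ 1.696 → |1.696 − 1.667| = 0.029
B: 1439/803 ≈ 1.792 → |1.792 − 1.667| = 0.125
C: 776/520 ≈ 1.492 → |1.492 − 1.667| = 0.175
D: 2507/1495 ≈ 1.677 → |1.677 − 1.667| = 0.010

D, A, B, C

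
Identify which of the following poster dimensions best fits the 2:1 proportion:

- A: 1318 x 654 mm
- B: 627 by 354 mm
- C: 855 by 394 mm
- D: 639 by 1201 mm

A

Ratios (long/short): A ≈ 2.015; B ≈ 1.771; C ≈ 2.170; D ≈ 1.879.
2:1 ≈ 2.000; option A is nearest (Δ 0.015).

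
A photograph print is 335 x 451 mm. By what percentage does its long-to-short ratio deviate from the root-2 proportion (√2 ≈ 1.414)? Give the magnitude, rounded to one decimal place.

4.8%

Ratio = 451 / 335 ≈ 1.3463.
Ideal root-2 ≈ 1.4142. |1.3463 − 1.4142| / 1.4142 ≈ 4.80% → 4.8%.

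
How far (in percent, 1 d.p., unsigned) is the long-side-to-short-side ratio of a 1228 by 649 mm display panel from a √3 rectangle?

Ratio = 1228 / 649 ≈ 1.8921.
Ideal root-3 ≈ 1.7321. |1.8921 − 1.7321| / 1.7321 ≈ 9.24% → 9.2%.

9.2%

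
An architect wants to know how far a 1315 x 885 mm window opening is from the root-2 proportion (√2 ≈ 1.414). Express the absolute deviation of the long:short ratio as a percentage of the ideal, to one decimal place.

5.1%

Ratio = 1315 / 885 ≈ 1.4859.
Ideal root-2 ≈ 1.4142. |1.4859 − 1.4142| / 1.4142 ≈ 5.07% → 5.1%.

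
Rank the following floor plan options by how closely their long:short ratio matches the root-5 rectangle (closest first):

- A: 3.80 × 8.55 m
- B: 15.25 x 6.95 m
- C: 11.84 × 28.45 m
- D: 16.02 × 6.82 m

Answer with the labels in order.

A, B, D, C

Ratios: A = 8.55 / 3.80 ≈ 2.250; B = 15.25 / 6.95 ≈ 2.194; C = 28.45 / 11.84 ≈ 2.403; D = 16.02 / 6.82 ≈ 2.349.
|Δ from 2.236|: A 0.014; B 0.042; C 0.167; D 0.113.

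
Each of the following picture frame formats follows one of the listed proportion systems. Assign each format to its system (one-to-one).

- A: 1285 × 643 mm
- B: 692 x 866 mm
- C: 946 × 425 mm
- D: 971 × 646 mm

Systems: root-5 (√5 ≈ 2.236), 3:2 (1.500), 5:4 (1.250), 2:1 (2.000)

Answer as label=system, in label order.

Ratios: A ≈ 1.998; B ≈ 1.251; C ≈ 2.226; D ≈ 1.503.
Targets: root-5 ≈ 2.236; 3:2 ≈ 1.500; 5:4 ≈ 1.250; 2:1 ≈ 2.000.

A=2:1, B=5:4, C=root-5, D=3:2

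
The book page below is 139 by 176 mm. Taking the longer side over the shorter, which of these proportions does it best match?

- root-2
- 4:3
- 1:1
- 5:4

176/139 ≈ 1.266. Nearest candidates are 5:4 (1.250, off by 0.016) and 4:3 (1.333, off by 0.067).

5:4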